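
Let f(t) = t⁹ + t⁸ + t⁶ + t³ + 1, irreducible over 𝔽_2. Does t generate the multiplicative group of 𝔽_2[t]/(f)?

|GF(2^9)^×| = 2^9 − 1 = 511. Prime factorization: 511 = 7·73.
f is primitive ⇔ t has order 511 in GF(2)[t]/(f), i.e. t^(511/q) ≠ 1 for each prime q | 511.
t^(73) mod f = 1
t^(7) mod f = t⁷.
Since t^(73) = 1, the order of t divides 73 < 511; not primitive.

No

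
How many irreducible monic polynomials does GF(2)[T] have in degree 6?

x^(2^6) − x is the product of all monic irreducibles of degree dividing 6; Möbius inversion gives N = (1/6) Σ μ(6/d)·2^d.
Divisors of 6: 1, 2, 3, 6; μ(6/d) for each: 1, -1, -1, 1.
Σ = 2^1 − 2^2 − 2^3 + 2^6 = 54.
N = 54/6 = 9.

9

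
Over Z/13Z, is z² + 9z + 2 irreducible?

Yes

Write g(z) = z² + 9z + 2.
Check each element of Z/13Z for a root: g(0)=2, g(1)=12, g(2)=11, g(3)=12, g(4)=2, g(5)=7, g(6)=1, g(7)=10, g(8)=8, g(9)=8, g(10)=10, g(11)=1, g(12)=7.
No roots. A degree-2 polynomial over a field with no linear factor is irreducible.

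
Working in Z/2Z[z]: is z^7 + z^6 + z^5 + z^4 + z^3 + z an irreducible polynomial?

Write g(z) = z^7 + z^6 + z^5 + z^4 + z^3 + z.
Check for roots in Z/2Z: g(0) = 0 → root; g(1) = 0 → root.
g(0) = 0, so (z) divides g(z); g is reducible.

No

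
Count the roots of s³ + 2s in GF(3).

Write f(s) = s³ + 2s.
Evaluate at each of the 3 elements of GF(3):
f(0) = 0 → root; f(1) = 0 → root; f(2) = 0 → root.
Roots: {0, 1, 2}.

3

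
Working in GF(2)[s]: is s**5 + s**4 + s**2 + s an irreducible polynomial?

Write f(s) = s**5 + s**4 + s**2 + s.
Check for roots in GF(2): f(0) = 0 → root; f(1) = 0 → root.
f(0) = 0, so (s) divides f(s); f is reducible.

No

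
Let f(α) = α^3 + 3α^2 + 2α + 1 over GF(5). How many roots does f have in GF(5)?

Evaluate at each of the 5 elements of GF(5):
f(0) = 1; f(1) = 2; f(2) = 0 → root; f(3) = 1; f(4) = 1.
Roots: {2}.

1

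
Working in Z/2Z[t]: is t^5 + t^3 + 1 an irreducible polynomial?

Yes

Write m(t) = t^5 + t^3 + 1.
Check for roots in Z/2Z: m(0) = 1; m(1) = 1.
No roots, so no linear factors.
Monic irreducibles of degree 2 over GF(2): t^2 + t + 1.
None of them divide m (all give nonzero remainder).
No irreducible factor of degree ≤ 2 exists, so m is irreducible over GF(2).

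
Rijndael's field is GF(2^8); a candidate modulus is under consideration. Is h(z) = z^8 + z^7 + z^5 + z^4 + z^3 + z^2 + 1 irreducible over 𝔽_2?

Check for roots in 𝔽_2: h(0) = 1; h(1) = 1.
No roots, so no linear factors.
Monic irreducibles of degree 2 over GF(2): z^2 + z + 1.
None of them divide h (all give nonzero remainder).
Monic irreducibles of degree 3 over GF(2): z^3 + z + 1, z^3 + z^2 + 1.
None of them divide h (all give nonzero remainder).
Monic irreducibles of degree 4 over GF(2): z^4 + z + 1, z^4 + z^3 + 1, z^4 + z^3 + z^2 + z + 1.
None of them divide h (all give nonzero remainder).
No irreducible factor of degree ≤ 4 exists, so h is irreducible over GF(2).

Yes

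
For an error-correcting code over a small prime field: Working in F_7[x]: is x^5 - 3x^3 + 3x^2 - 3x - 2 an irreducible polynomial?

Yes

Write m(x) = x^5 - 3x^3 + 3x^2 - 3x - 2.
Check for roots in F_7: m(0) = 5; m(1) = 3; m(2) = 5; m(3) = 3; m(4) = 5; m(5) = 1; m(6) = 6.
No roots, so no linear factors.
Degree-2 irreducible divisors: test the 21 monic irreducibles of degree 2 over GF(7).
None of them divide m (all give nonzero remainder).
No irreducible factor of degree ≤ 2 exists, so m is irreducible over GF(7).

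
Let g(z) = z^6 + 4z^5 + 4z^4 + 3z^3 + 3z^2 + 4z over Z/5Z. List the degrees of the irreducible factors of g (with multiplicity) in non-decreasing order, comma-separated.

1, 1, 1, 3

Roots in Z/5Z: g(0) = 0 → root; g(1) = 4; g(2) = 0 → root; g(3) = 0 → root; g(4) = 2.
Linear factors from roots: (z), (z + 3), (z + 2).
Complete factorization: g(z) = (z)·(z + 2)·(z + 3)·(z^3 + 4z^2 + 3z + 4).
Factor degrees with multiplicity: 1 + 1 + 1 + 3 = 6.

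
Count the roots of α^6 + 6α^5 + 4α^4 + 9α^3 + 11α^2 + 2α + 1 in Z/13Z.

Write P(α) = α^6 + 6α^5 + 4α^4 + 9α^3 + 11α^2 + 2α + 1.
Evaluate at each of the 13 elements of Z/13Z:
P(0) = 1; P(1) = 8; P(2) = 12; P(3) = 0 → root; P(4) = 0 → root; P(5) = 1; P(6) = 8; P(7) = 11; P(8) = 11; P(9) = 12; P(10) = 5; P(11) = 9; P(12) = 0 → root.
Roots: {3, 4, 12}.

3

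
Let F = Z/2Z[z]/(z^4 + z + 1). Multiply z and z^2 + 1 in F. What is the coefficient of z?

Multiply in Z/2Z[z]: (z)·(z^2 + 1) = z^3 + z.
Reduced: z^3 + z.

1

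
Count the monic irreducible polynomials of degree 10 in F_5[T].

The number of monic irreducibles of degree 10 over GF(5) is (1/10)·Σ_{d∣10} μ(10/d) 5^d.
Divisors of 10: 1, 2, 5, 10; μ(10/d) for each: 1, -1, -1, 1.
Σ = 5^1 − 5^2 − 5^5 + 5^10 = 9762480.
N = 9762480/10 = 976248.

976248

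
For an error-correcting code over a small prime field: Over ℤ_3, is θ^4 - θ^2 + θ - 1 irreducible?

Write f(θ) = θ^4 - θ^2 + θ - 1.
Check for roots in ℤ_3: f(0) = 2; f(1) = 0 → root; f(2) = 1.
f(1) = 0, so (θ − 1) divides f(θ); f is reducible.

No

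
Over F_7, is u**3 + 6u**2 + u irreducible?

No

Write h(u) = u**3 + 6u**2 + u.
Check for roots in F_7: h(0) = 0 → root; h(1) = 1; h(2) = 6; h(3) = 0 → root; h(4) = 3; h(5) = 0 → root; h(6) = 4.
h(0) = 0, so (u) divides h(u); h is reducible.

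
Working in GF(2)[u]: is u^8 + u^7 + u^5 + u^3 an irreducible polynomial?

No

Write h(u) = u^8 + u^7 + u^5 + u^3.
Check for roots in GF(2): h(0) = 0 → root; h(1) = 0 → root.
h(0) = 0, so (u) divides h(u); h is reducible.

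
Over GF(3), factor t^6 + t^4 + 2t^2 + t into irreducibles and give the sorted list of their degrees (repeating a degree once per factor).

1, 1, 2, 2

Write h(t) = t^6 + t^4 + 2t^2 + t.
Roots in GF(3): h(0) = 0 → root; h(1) = 2; h(2) = 0 → root.
Linear factors from roots: (t), (t + 1).
Complete factorization: h(t) = (t)·(t + 1)·(t^2 + t + 2)^2.
Factor degrees with multiplicity: 1 + 1 + 2 + 2 = 6.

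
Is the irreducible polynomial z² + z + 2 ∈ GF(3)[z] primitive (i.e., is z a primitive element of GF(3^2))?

Yes

Write f(z) = z² + z + 2.
|GF(3^2)^×| = 3^2 − 1 = 8. Prime factorization: 8 = 2^3.
f is primitive ⇔ z has order 8 in GF(3)[z]/(f), i.e. z^(8/q) ≠ 1 for each prime q | 8.
z^(4) mod f = 2.
None equal 1, so z has full order 8; f is primitive.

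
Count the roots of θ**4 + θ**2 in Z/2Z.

Write g(θ) = θ**4 + θ**2.
Evaluate at each of the 2 elements of Z/2Z:
g(0) = 0 → root; g(1) = 0 → root.
Roots: {0, 1}.

2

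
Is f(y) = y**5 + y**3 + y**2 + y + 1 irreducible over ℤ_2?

Check for roots in ℤ_2: f(0) = 1; f(1) = 1.
No roots, so no linear factors.
Monic irreducibles of degree 2 over GF(2): y**2 + y + 1.
None of them divide f (all give nonzero remainder).
No irreducible factor of degree ≤ 2 exists, so f is irreducible over GF(2).

Yes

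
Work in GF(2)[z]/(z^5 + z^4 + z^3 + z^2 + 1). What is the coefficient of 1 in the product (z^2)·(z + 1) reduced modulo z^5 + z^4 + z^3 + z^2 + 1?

0

Multiply in GF(2)[z]: (z^2)·(z + 1) = z^3 + z^2.
Reduced: z^3 + z^2.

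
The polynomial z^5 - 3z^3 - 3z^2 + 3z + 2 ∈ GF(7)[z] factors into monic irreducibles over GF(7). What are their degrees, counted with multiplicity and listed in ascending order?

Write g(z) = z^5 - 3z^3 - 3z^2 + 3z + 2.
Linear factors from roots: (z - 1), (z + 3).
Complete factorization: g(z) = (z + 3)·(z - 1)^2·(z^2 - z + 3).
Factor degrees with multiplicity: 1 + 1 + 1 + 2 = 5.

1, 1, 1, 2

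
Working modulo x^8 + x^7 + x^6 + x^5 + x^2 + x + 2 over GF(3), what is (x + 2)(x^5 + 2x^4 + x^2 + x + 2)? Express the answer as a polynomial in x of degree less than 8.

Multiply in GF(3)[x]: (x + 2)·(x^5 + 2x^4 + x^2 + x + 2) = x^6 + x^5 + x^4 + x^3 + x + 1.
Reduced: x^6 + x^5 + x^4 + x^3 + x + 1.

x^6 + x^5 + x^4 + x^3 + x + 1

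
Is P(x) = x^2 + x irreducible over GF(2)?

No

Check for roots in GF(2): P(0) = 0 → root; P(1) = 0 → root.
P(0) = 0, so (x) divides P(x); P is reducible.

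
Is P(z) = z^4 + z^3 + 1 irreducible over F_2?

Check for roots in F_2: P(0) = 1; P(1) = 1.
No roots, so no linear factors.
Monic irreducibles of degree 2 over GF(2): z^2 + z + 1.
None of them divide P (all give nonzero remainder).
No irreducible factor of degree ≤ 2 exists, so P is irreducible over GF(2).

Yes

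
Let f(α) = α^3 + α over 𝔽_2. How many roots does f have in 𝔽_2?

Evaluate at each of the 2 elements of 𝔽_2:
f(0) = 0 → root; f(1) = 0 → root.
Roots: {0, 1}.

2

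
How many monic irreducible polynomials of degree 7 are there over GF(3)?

By the necklace-counting formula, N_3(7) = (1/7) Σ_{d|7} μ(7/d)·3^d.
Divisors of 7: 1, 7; μ(7/d) for each: -1, 1.
Σ = − 3^1 + 3^7 = 2184.
N = 2184/7 = 312.

312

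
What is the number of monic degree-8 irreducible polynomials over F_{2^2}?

8160

By the necklace-counting formula, N_4(8) = (1/8) Σ_{d|8} μ(8/d)·4^d.
Divisors of 8: 1, 2, 4, 8; μ(8/d) for each: 0, 0, -1, 1.
Σ = − 4^4 + 4^8 = 65280.
N = 65280/8 = 8160.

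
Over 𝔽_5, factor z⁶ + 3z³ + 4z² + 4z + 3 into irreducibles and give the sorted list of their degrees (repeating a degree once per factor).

1, 1, 4

Write f(z) = z⁶ + 3z³ + 4z² + 4z + 3.
Roots in 𝔽_5: f(0) = 3; f(1) = 0 → root; f(2) = 0 → root; f(3) = 1; f(4) = 1.
Linear factors from roots: (z + 4), (z + 3).
Complete factorization: f(z) = (z + 3)·(z + 4)·(z⁴ + 3z³ + 2z² + 3z + 4).
Factor degrees with multiplicity: 1 + 1 + 4 = 6.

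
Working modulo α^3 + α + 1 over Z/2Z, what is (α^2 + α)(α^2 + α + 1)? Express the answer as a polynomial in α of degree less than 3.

α^2

Multiply in Z/2Z[α]: (α^2 + α)·(α^2 + α + 1) = α^4 + α.
Reduce using α^3 ≡ α + 1 (mod α^3 + α + 1).
Reduced: α^2.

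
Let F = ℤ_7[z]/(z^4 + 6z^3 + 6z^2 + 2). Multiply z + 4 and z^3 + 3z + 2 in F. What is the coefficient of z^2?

4

Multiply in ℤ_7[z]: (z + 4)·(z^3 + 3z + 2) = z^4 + 4z^3 + 3z^2 + 1.
Reduce using z^4 ≡ z^3 + z^2 + 5 (mod z^4 + 6z^3 + 6z^2 + 2).
Reduced: 5z^3 + 4z^2 + 6.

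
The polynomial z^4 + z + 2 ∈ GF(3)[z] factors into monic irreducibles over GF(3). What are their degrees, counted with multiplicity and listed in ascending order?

4

Write g(z) = z^4 + z + 2.
Roots in GF(3): g(0) = 2; g(1) = 1; g(2) = 2.
Complete factorization: g(z) = (z^4 + z + 2).
Factor degrees with multiplicity: 4 = 4.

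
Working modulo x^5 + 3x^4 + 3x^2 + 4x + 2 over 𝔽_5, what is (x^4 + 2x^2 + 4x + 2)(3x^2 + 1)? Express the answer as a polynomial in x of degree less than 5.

4x^4 + 3x^3 + 3x^2 + 4x

Multiply in 𝔽_5[x]: (x^4 + 2x^2 + 4x + 2)·(3x^2 + 1) = 3x^6 + 2x^4 + 2x^3 + 3x^2 + 4x + 2.
Reduce using x^5 ≡ 2x^4 + 2x^2 + x + 3 (mod x^5 + 3x^4 + 3x^2 + 4x + 2).
Reduced: 4x^4 + 3x^3 + 3x^2 + 4x.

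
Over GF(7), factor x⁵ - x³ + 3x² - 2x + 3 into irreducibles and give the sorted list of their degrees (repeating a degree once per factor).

1, 2, 2

Write f(x) = x⁵ - x³ + 3x² - 2x + 3.
Linear factors from roots: (x - 2).
Complete factorization: f(x) = (x - 2)·(x² + 1)·(x² + 2x + 2).
Factor degrees with multiplicity: 1 + 2 + 2 = 5.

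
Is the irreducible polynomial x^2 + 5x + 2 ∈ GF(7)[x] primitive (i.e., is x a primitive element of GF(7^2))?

Write f(x) = x^2 + 5x + 2.
|GF(7^2)^×| = 7^2 − 1 = 48. Prime factorization: 48 = 2^4·3.
f is primitive ⇔ x has order 48 in GF(7)[x]/(f), i.e. x^(48/q) ≠ 1 for each prime q | 48.
x^(24) mod f = 1
x^(16) mod f = 4.
Since x^(24) = 1, the order of x divides 24 < 48; not primitive.

No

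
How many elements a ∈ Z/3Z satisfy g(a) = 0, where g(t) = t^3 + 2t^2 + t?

2

Evaluate at each of the 3 elements of Z/3Z:
g(0) = 0 → root; g(1) = 1; g(2) = 0 → root.
Roots: {0, 2}.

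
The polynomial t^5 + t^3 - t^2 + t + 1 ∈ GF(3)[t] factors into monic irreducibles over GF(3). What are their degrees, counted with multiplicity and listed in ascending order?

1, 1, 3

Write h(t) = t^5 + t^3 - t^2 + t + 1.
Roots in GF(3): h(0) = 1; h(1) = 0 → root; h(2) = 0 → root.
Linear factors from roots: (t - 1), (t + 1).
Complete factorization: h(t) = (t + 1)·(t - 1)·(t^3 - t - 1).
Factor degrees with multiplicity: 1 + 1 + 3 = 5.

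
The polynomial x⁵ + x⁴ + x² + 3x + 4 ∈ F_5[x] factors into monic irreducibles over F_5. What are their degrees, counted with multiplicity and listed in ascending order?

1, 2, 2

Write h(x) = x⁵ + x⁴ + x² + 3x + 4.
Roots in F_5: h(0) = 4; h(1) = 0 → root; h(2) = 2; h(3) = 1; h(4) = 2.
Linear factors from roots: (x + 4).
Complete factorization: h(x) = (x + 4)·(x² + 3x + 3)·(x² + 4x + 2).
Factor degrees with multiplicity: 1 + 2 + 2 = 5.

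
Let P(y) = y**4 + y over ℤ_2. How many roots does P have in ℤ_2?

Evaluate at each of the 2 elements of ℤ_2:
P(0) = 0 → root; P(1) = 0 → root.
Roots: {0, 1}.

2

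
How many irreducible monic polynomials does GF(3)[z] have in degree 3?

8

Gauss's count: N_{3}(3) = (1/3) Σ_{d|3} μ(3/d)·3^d.
Divisors of 3: 1, 3; μ(3/d) for each: -1, 1.
Σ = − 3^1 + 3^3 = 24.
N = 24/3 = 8.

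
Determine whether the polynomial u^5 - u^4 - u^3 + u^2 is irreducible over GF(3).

No

Write g(u) = u^5 - u^4 - u^3 + u^2.
Check for roots in GF(3): g(0) = 0 → root; g(1) = 0 → root; g(2) = 0 → root.
g(0) = 0, so (u) divides g(u); g is reducible.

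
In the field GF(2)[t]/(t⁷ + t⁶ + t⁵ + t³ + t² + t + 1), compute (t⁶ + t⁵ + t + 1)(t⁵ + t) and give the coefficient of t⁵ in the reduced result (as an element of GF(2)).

Multiply in GF(2)[t]: (t⁶ + t⁵ + t + 1)·(t⁵ + t) = t¹¹ + t¹⁰ + t⁷ + t⁵ + t² + t.
Reduce using t⁷ ≡ t⁶ + t⁵ + t³ + t² + t + 1 (mod t⁷ + t⁶ + t⁵ + t³ + t² + t + 1).
Reduced: t⁵ + t⁴ + t².

1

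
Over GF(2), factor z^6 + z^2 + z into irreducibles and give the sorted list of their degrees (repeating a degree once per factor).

1, 2, 3

Write g(z) = z^6 + z^2 + z.
Roots in GF(2): g(0) = 0 → root; g(1) = 1.
Linear factors from roots: (z).
Complete factorization: g(z) = (z)·(z^2 + z + 1)·(z^3 + z^2 + 1).
Factor degrees with multiplicity: 1 + 2 + 3 = 6.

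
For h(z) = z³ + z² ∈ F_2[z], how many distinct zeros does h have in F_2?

2

Evaluate at each of the 2 elements of F_2:
h(0) = 0 → root; h(1) = 0 → root.
Roots: {0, 1}.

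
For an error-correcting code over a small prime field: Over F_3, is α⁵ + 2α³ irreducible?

Write g(α) = α⁵ + 2α³.
Check for roots in F_3: g(0) = 0 → root; g(1) = 0 → root; g(2) = 0 → root.
g(0) = 0, so (α) divides g(α); g is reducible.

No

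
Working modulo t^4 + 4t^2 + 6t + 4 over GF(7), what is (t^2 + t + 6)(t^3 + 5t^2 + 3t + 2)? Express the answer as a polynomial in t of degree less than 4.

Multiply in GF(7)[t]: (t^2 + t + 6)·(t^3 + 5t^2 + 3t + 2) = t^5 + 6t^4 + 6t + 5.
Reduce using t^4 ≡ 3t^2 + t + 3 (mod t^4 + 4t^2 + 6t + 4).
Reduced: 3t^3 + 5t^2 + t + 2.

3t^3 + 5t^2 + t + 2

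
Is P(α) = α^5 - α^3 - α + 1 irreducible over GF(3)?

No

Check for roots in GF(3): P(0) = 1; P(1) = 0 → root; P(2) = 2.
P(1) = 0, so (α − 1) divides P(α); P is reducible.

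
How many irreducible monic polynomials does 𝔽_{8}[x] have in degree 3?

168

Gauss's count: N_{8}(3) = (1/3) Σ_{d|3} μ(3/d)·8^d.
Divisors of 3: 1, 3; μ(3/d) for each: -1, 1.
Σ = − 8^1 + 8^3 = 504.
N = 504/3 = 168.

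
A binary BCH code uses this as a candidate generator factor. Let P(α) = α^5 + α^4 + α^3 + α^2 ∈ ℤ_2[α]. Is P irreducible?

No

Check for roots in ℤ_2: P(0) = 0 → root; P(1) = 0 → root.
P(0) = 0, so (α) divides P(α); P is reducible.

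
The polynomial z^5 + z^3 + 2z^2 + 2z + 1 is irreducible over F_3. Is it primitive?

Write f(z) = z^5 + z^3 + 2z^2 + 2z + 1.
|GF(3^5)^×| = 3^5 − 1 = 242. Prime factorization: 242 = 2·11^2.
f is primitive ⇔ z has order 242 in GF(3)[z]/(f), i.e. z^(242/q) ≠ 1 for each prime q | 242.
z^(121) mod f = 2.
z^(22) mod f = z + 1.
None equal 1, so z has full order 242; f is primitive.

Yes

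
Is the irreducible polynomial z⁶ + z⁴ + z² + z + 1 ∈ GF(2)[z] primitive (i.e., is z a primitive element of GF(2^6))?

Write f(z) = z⁶ + z⁴ + z² + z + 1.
|GF(2^6)^×| = 2^6 − 1 = 63. Prime factorization: 63 = 3^2·7.
f is primitive ⇔ z has order 63 in GF(2)[z]/(f), i.e. z^(63/q) ≠ 1 for each prime q | 63.
z^(21) mod f = 1
z^(9) mod f = z⁴ + z² + z.
Since z^(21) = 1, the order of z divides 21 < 63; not primitive.

No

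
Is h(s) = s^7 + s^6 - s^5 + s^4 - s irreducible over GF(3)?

Check for roots in GF(3): h(0) = 0 → root; h(1) = 1; h(2) = 0 → root.
h(0) = 0, so (s) divides h(s); h is reducible.

No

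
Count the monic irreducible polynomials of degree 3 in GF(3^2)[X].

The number of monic irreducibles of degree 3 over GF(9) is (1/3)·Σ_{d∣3} μ(3/d) 9^d.
Divisors of 3: 1, 3; μ(3/d) for each: -1, 1.
Σ = − 9^1 + 9^3 = 720.
N = 720/3 = 240.

240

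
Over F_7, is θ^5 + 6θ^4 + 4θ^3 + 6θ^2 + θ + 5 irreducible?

Yes

Write f(θ) = θ^5 + 6θ^4 + 4θ^3 + 6θ^2 + θ + 5.
Check for roots in F_7: f(0) = 5; f(1) = 2; f(2) = 2; f(3) = 3; f(4) = 2; f(5) = 3; f(6) = 4.
No roots, so no linear factors.
Degree-2 irreducible divisors: test the 21 monic irreducibles of degree 2 over GF(7).
None of them divide f (all give nonzero remainder).
No irreducible factor of degree ≤ 2 exists, so f is irreducible over GF(7).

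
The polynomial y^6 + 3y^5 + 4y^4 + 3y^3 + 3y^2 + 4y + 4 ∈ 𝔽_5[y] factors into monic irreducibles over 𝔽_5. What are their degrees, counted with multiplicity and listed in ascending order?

Write h(y) = y^6 + 3y^5 + 4y^4 + 3y^3 + 3y^2 + 4y + 4.
Roots in 𝔽_5: h(0) = 4; h(1) = 2; h(2) = 2; h(3) = 1; h(4) = 2.
Complete factorization: h(y) = (y^6 + 3y^5 + 4y^4 + 3y^3 + 3y^2 + 4y + 4).
Factor degrees with multiplicity: 6 = 6.

6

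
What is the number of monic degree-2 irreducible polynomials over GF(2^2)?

By the necklace-counting formula, N_4(2) = (1/2) Σ_{d|2} μ(2/d)·4^d.
Divisors of 2: 1, 2; μ(2/d) for each: -1, 1.
Σ = − 4^1 + 4^2 = 12.
N = 12/2 = 6.

6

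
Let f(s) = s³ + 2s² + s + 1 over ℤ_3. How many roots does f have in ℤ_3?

0

Evaluate at each of the 3 elements of ℤ_3:
f(0) = 1; f(1) = 2; f(2) = 1.
No element is a root.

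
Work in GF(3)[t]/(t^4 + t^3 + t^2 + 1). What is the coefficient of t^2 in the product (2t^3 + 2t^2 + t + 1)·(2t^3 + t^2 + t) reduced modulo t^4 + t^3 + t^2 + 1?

Multiply in GF(3)[t]: (2t^3 + 2t^2 + t + 1)·(2t^3 + t^2 + t) = t^6 + 2t^3 + 2t^2 + t.
Reduce using t^4 ≡ 2t^3 + 2t^2 + 2 (mod t^4 + t^3 + t^2 + 1).
Reduced: t^2 + 2t.

1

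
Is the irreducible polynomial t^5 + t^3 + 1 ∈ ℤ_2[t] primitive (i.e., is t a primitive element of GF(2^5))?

Write f(t) = t^5 + t^3 + 1.
|GF(2^5)^×| = 2^5 − 1 = 31. Prime factorization: 31 = 31.
f is primitive ⇔ t has order 31 in GF(2)[t]/(f), i.e. t^(31/q) ≠ 1 for each prime q | 31.
t^(1) mod f = t.
None equal 1, so t has full order 31; f is primitive.

Yes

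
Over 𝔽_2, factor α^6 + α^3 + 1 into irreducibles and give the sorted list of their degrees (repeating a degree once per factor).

Write f(α) = α^6 + α^3 + 1.
Roots in 𝔽_2: f(0) = 1; f(1) = 1.
Complete factorization: f(α) = (α^6 + α^3 + 1).
Factor degrees with multiplicity: 6 = 6.

6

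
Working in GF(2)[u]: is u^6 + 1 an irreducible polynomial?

Write P(u) = u^6 + 1.
Check for roots in GF(2): P(0) = 1; P(1) = 0 → root.
P(1) = 0, so (u − 1) divides P(u); P is reducible.

No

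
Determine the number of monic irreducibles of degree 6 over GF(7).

By the necklace-counting formula, N_7(6) = (1/6) Σ_{d|6} μ(6/d)·7^d.
Divisors of 6: 1, 2, 3, 6; μ(6/d) for each: 1, -1, -1, 1.
Σ = 7^1 − 7^2 − 7^3 + 7^6 = 117264.
N = 117264/6 = 19544.

19544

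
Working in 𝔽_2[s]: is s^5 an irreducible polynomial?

Write f(s) = s^5.
Check for roots in 𝔽_2: f(0) = 0 → root; f(1) = 1.
f(0) = 0, so (s) divides f(s); f is reducible.

No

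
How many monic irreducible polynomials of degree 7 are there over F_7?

By the necklace-counting formula, N_7(7) = (1/7) Σ_{d|7} μ(7/d)·7^d.
Divisors of 7: 1, 7; μ(7/d) for each: -1, 1.
Σ = − 7^1 + 7^7 = 823536.
N = 823536/7 = 117648.

117648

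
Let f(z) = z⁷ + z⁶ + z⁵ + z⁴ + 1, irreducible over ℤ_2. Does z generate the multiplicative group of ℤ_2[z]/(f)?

|GF(2^7)^×| = 2^7 − 1 = 127. Prime factorization: 127 = 127.
f is primitive ⇔ z has order 127 in GF(2)[z]/(f), i.e. z^(127/q) ≠ 1 for each prime q | 127.
z^(1) mod f = z.
None equal 1, so z has full order 127; f is primitive.

Yes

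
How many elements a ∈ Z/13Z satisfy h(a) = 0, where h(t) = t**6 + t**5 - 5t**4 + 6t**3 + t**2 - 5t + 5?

Evaluate at each of the 13 elements of Z/13Z:
h(0) = 5; h(1) = 4; h(2) = 11; h(3) = 0 → root; h(4) = 0 → root; h(5) = 0 → root; h(6) = 2; h(7) = 1; h(8) = 9; h(9) = 6; h(10) = 0 → root; h(11) = 1; h(12) = 0 → root.
Roots: {3, 4, 5, 10, 12}.

5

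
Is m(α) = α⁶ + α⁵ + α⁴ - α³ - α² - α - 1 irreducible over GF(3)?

Check for roots in GF(3): m(0) = 2; m(1) = 2; m(2) = 1.
No roots, so no linear factors.
Monic irreducibles of degree 2 over GF(3): α² + 1, α² + α - 1, α² - α - 1.
None of them divide m (all give nonzero remainder).
Degree-3 irreducible divisors: test the 8 monic irreducibles of degree 3 over GF(3).
None of them divide m (all give nonzero remainder).
No irreducible factor of degree ≤ 3 exists, so m is irreducible over GF(3).

Yes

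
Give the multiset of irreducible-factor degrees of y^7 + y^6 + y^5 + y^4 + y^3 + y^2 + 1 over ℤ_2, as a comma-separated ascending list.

Write h(y) = y^7 + y^6 + y^5 + y^4 + y^3 + y^2 + 1.
Roots in ℤ_2: h(0) = 1; h(1) = 1.
Complete factorization: h(y) = (y^7 + y^6 + y^5 + y^4 + y^3 + y^2 + 1).
Factor degrees with multiplicity: 7 = 7.

7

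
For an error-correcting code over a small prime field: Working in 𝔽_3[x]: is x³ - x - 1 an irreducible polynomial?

Yes

Write m(x) = x³ - x - 1.
Check for roots in 𝔽_3: m(0) = 2; m(1) = 2; m(2) = 2.
No roots. A degree-3 polynomial over a field with no linear factor is irreducible.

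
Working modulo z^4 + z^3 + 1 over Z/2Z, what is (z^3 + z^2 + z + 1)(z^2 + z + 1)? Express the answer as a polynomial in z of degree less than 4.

z^2 + z

Multiply in Z/2Z[z]: (z^3 + z^2 + z + 1)·(z^2 + z + 1) = z^5 + z^3 + z^2 + 1.
Reduce using z^4 ≡ z^3 + 1 (mod z^4 + z^3 + 1).
Reduced: z^2 + z.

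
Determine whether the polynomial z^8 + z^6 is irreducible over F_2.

No

Write f(z) = z^8 + z^6.
Check for roots in F_2: f(0) = 0 → root; f(1) = 0 → root.
f(0) = 0, so (z) divides f(z); f is reducible.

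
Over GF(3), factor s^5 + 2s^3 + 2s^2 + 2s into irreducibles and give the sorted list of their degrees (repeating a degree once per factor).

1, 1, 1, 2

Write h(s) = s^5 + 2s^3 + 2s^2 + 2s.
Roots in GF(3): h(0) = 0 → root; h(1) = 1; h(2) = 0 → root.
Linear factors from roots: (s), (s + 1).
Complete factorization: h(s) = (s)·(s + 1)^2·(s^2 + s + 2).
Factor degrees with multiplicity: 1 + 1 + 1 + 2 = 5.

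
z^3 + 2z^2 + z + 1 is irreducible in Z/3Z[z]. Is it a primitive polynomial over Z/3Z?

Write f(z) = z^3 + 2z^2 + z + 1.
|GF(3^3)^×| = 3^3 − 1 = 26. Prime factorization: 26 = 2·13.
f is primitive ⇔ z has order 26 in GF(3)[z]/(f), i.e. z^(26/q) ≠ 1 for each prime q | 26.
z^(13) mod f = 2.
z^(2) mod f = z^2.
None equal 1, so z has full order 26; f is primitive.

Yes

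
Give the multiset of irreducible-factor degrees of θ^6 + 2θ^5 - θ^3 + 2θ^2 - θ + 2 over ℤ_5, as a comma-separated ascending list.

Write f(θ) = θ^6 + 2θ^5 - θ^3 + 2θ^2 - θ + 2.
Roots in ℤ_5: f(0) = 2; f(1) = 0 → root; f(2) = 3; f(3) = 0 → root; f(4) = 0 → root.
Linear factors from roots: (θ - 1), (θ + 2), (θ + 1).
Complete factorization: f(θ) = (θ + 1)·(θ + 2)·(θ - 1)·(θ^3 + θ - 1).
Factor degrees with multiplicity: 1 + 1 + 1 + 3 = 6.

1, 1, 1, 3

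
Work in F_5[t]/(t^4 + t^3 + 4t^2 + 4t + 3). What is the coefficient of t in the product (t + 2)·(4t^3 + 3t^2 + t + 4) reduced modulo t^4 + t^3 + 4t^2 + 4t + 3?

0

Multiply in F_5[t]: (t + 2)·(4t^3 + 3t^2 + t + 4) = 4t^4 + t^3 + 2t^2 + t + 3.
Reduce using t^4 ≡ 4t^3 + t^2 + t + 2 (mod t^4 + t^3 + 4t^2 + 4t + 3).
Reduced: 2t^3 + t^2 + 1.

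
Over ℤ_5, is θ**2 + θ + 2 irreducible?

Yes

Write g(θ) = θ**2 + θ + 2.
Check for roots in ℤ_5: g(0) = 2; g(1) = 4; g(2) = 3; g(3) = 4; g(4) = 2.
No roots. A degree-2 polynomial over a field with no linear factor is irreducible.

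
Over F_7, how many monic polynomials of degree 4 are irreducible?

x^(7^4) − x is the product of all monic irreducibles of degree dividing 4; Möbius inversion gives N = (1/4) Σ μ(4/d)·7^d.
Divisors of 4: 1, 2, 4; μ(4/d) for each: 0, -1, 1.
Σ = − 7^2 + 7^4 = 2352.
N = 2352/4 = 588.

588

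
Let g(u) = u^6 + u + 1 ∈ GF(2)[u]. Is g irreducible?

Check for roots in GF(2): g(0) = 1; g(1) = 1.
No roots, so no linear factors.
Monic irreducibles of degree 2 over GF(2): u^2 + u + 1.
None of them divide g (all give nonzero remainder).
Monic irreducibles of degree 3 over GF(2): u^3 + u + 1, u^3 + u^2 + 1.
None of them divide g (all give nonzero remainder).
No irreducible factor of degree ≤ 3 exists, so g is irreducible over GF(2).

Yes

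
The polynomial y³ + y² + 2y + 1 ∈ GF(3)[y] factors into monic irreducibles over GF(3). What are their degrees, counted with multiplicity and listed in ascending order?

Write f(y) = y³ + y² + 2y + 1.
Roots in GF(3): f(0) = 1; f(1) = 2; f(2) = 2.
Complete factorization: f(y) = (y³ + y² + 2y + 1).
Factor degrees with multiplicity: 3 = 3.

3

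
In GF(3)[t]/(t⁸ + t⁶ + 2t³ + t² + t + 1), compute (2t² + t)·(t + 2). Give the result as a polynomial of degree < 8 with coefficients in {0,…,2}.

2t^3 + 2t^2 + 2t

Multiply in GF(3)[t]: (2t² + t)·(t + 2) = 2t³ + 2t² + 2t.
Reduced: 2t³ + 2t² + 2t.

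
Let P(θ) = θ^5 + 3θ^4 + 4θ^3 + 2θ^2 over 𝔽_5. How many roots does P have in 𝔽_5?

4

Evaluate at each of the 5 elements of 𝔽_5:
P(0) = 0 → root; P(1) = 0 → root; P(2) = 0 → root; P(3) = 2; P(4) = 0 → root.
Roots: {0, 1, 2, 4}.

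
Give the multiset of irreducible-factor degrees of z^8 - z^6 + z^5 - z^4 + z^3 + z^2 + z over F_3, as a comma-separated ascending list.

1, 1, 1, 1, 1, 1, 2

Write h(z) = z^8 - z^6 + z^5 - z^4 + z^3 + z^2 + z.
Roots in F_3: h(0) = 0 → root; h(1) = 0 → root; h(2) = 0 → root.
Linear factors from roots: (z), (z - 1), (z + 1).
Complete factorization: h(z) = (z)·(z + 1)^2·(z - 1)^3·(z^2 + z - 1).
Factor degrees with multiplicity: 1 + 1 + 1 + 1 + 1 + 1 + 2 = 8.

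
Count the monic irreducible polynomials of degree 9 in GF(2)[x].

x^(2^9) − x is the product of all monic irreducibles of degree dividing 9; Möbius inversion gives N = (1/9) Σ μ(9/d)·2^d.
Divisors of 9: 1, 3, 9; μ(9/d) for each: 0, -1, 1.
Σ = − 2^3 + 2^9 = 504.
N = 504/9 = 56.

56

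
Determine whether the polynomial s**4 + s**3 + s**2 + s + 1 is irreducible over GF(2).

Write f(s) = s**4 + s**3 + s**2 + s + 1.
Check for roots in GF(2): f(0) = 1; f(1) = 1.
No roots, so no linear factors.
Monic irreducibles of degree 2 over GF(2): s**2 + s + 1.
None of them divide f (all give nonzero remainder).
No irreducible factor of degree ≤ 2 exists, so f is irreducible over GF(2).

Yes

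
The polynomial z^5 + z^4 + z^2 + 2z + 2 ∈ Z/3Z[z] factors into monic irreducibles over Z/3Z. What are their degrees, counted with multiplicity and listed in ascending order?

5

Write f(z) = z^5 + z^4 + z^2 + 2z + 2.
Roots in Z/3Z: f(0) = 2; f(1) = 1; f(2) = 1.
Complete factorization: f(z) = (z^5 + z^4 + z^2 + 2z + 2).
Factor degrees with multiplicity: 5 = 5.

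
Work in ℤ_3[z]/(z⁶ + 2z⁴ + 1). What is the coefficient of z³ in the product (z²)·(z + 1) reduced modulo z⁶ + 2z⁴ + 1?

1

Multiply in ℤ_3[z]: (z²)·(z + 1) = z³ + z².
Reduced: z³ + z².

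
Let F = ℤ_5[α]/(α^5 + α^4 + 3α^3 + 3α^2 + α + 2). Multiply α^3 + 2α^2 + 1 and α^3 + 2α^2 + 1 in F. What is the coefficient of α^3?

Multiply in ℤ_5[α]: (α^3 + 2α^2 + 1)·(α^3 + 2α^2 + 1) = α^6 + 4α^5 + 4α^4 + 2α^3 + 4α^2 + 1.
Reduce using α^5 ≡ 4α^4 + 2α^3 + 2α^2 + 4α + 3 (mod α^5 + α^4 + 3α^3 + 3α^2 + α + 2).
Reduced: 3α^4 + 4α^2.

0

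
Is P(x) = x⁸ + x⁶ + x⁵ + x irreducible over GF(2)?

No

Check for roots in GF(2): P(0) = 0 → root; P(1) = 0 → root.
P(0) = 0, so (x) divides P(x); P is reducible.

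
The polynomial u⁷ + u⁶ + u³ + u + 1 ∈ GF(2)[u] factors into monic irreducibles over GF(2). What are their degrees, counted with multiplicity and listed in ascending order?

Write h(u) = u⁷ + u⁶ + u³ + u + 1.
Roots in GF(2): h(0) = 1; h(1) = 1.
Complete factorization: h(u) = (u⁷ + u⁶ + u³ + u + 1).
Factor degrees with multiplicity: 7 = 7.

7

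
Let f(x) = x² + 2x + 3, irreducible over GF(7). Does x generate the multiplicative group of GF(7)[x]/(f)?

Yes

|GF(7^2)^×| = 7^2 − 1 = 48. Prime factorization: 48 = 2^4·3.
f is primitive ⇔ x has order 48 in GF(7)[x]/(f), i.e. x^(48/q) ≠ 1 for each prime q | 48.
x^(24) mod f = 6.
x^(16) mod f = 2.
None equal 1, so x has full order 48; f is primitive.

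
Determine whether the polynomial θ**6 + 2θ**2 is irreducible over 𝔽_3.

Write P(θ) = θ**6 + 2θ**2.
Check for roots in 𝔽_3: P(0) = 0 → root; P(1) = 0 → root; P(2) = 0 → root.
P(0) = 0, so (θ) divides P(θ); P is reducible.

No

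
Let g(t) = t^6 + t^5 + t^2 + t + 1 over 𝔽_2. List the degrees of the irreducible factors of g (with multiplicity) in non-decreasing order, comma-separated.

Roots in 𝔽_2: g(0) = 1; g(1) = 1.
Complete factorization: g(t) = (t^6 + t^5 + t^2 + t + 1).
Factor degrees with multiplicity: 6 = 6.

6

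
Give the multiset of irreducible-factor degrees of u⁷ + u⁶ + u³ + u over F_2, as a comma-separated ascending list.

1, 1, 2, 3

Write g(u) = u⁷ + u⁶ + u³ + u.
Roots in F_2: g(0) = 0 → root; g(1) = 0 → root.
Linear factors from roots: (u), (u + 1).
Complete factorization: g(u) = (u)·(u + 1)·(u² + u + 1)·(u³ + u² + 1).
Factor degrees with multiplicity: 1 + 1 + 2 + 3 = 7.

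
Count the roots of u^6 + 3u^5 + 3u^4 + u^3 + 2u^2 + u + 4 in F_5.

3

Write h(u) = u^6 + 3u^5 + 3u^4 + u^3 + 2u^2 + u + 4.
Evaluate at each of the 5 elements of F_5:
h(0) = 4; h(1) = 0 → root; h(2) = 0 → root; h(3) = 3; h(4) = 0 → root.
Roots: {1, 2, 4}.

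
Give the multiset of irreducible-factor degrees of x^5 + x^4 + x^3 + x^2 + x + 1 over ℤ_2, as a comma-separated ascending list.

Write g(x) = x^5 + x^4 + x^3 + x^2 + x + 1.
Roots in ℤ_2: g(0) = 1; g(1) = 0 → root.
Linear factors from roots: (x + 1).
Complete factorization: g(x) = (x + 1)·(x^2 + x + 1)^2.
Factor degrees with multiplicity: 1 + 2 + 2 = 5.

1, 2, 2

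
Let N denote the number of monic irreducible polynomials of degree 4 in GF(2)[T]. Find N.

3

x^(2^4) − x is the product of all monic irreducibles of degree dividing 4; Möbius inversion gives N = (1/4) Σ μ(4/d)·2^d.
Divisors of 4: 1, 2, 4; μ(4/d) for each: 0, -1, 1.
Σ = − 2^2 + 2^4 = 12.
N = 12/4 = 3.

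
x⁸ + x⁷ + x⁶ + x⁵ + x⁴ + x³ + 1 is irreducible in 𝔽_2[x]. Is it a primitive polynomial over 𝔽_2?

Write f(x) = x⁸ + x⁷ + x⁶ + x⁵ + x⁴ + x³ + 1.
|GF(2^8)^×| = 2^8 − 1 = 255. Prime factorization: 255 = 3·5·17.
f is primitive ⇔ x has order 255 in GF(2)[x]/(f), i.e. x^(255/q) ≠ 1 for each prime q | 255.
x^(85) mod f = 1
x^(51) mod f = x⁷ + x⁵ + x³ + x² + 1.
x^(15) mod f = x⁷ + x⁶ + x³ + x + 1.
Since x^(85) = 1, the order of x divides 85 < 255; not primitive.

No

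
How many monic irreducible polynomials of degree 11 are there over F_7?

The number of monic irreducibles of degree 11 over GF(7) is (1/11)·Σ_{d∣11} μ(11/d) 7^d.
Divisors of 11: 1, 11; μ(11/d) for each: -1, 1.
Σ = − 7^1 + 7^11 = 1977326736.
N = 1977326736/11 = 179756976.

179756976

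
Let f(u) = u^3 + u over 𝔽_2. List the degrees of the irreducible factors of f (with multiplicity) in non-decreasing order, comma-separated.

1, 1, 1

Roots in 𝔽_2: f(0) = 0 → root; f(1) = 0 → root.
Linear factors from roots: (u), (u + 1).
Complete factorization: f(u) = (u)·(u + 1)^2.
Factor degrees with multiplicity: 1 + 1 + 1 = 3.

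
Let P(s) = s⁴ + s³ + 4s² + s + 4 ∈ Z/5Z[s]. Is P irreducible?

Yes

Check for roots in Z/5Z: P(0) = 4; P(1) = 1; P(2) = 1; P(3) = 1; P(4) = 2.
No roots, so no linear factors.
Degree-2 irreducible divisors: test the 10 monic irreducibles of degree 2 over GF(5).
None of them divide P (all give nonzero remainder).
No irreducible factor of degree ≤ 2 exists, so P is irreducible over GF(5).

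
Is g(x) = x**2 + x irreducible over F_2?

Check for roots in F_2: g(0) = 0 → root; g(1) = 0 → root.
g(0) = 0, so (x) divides g(x); g is reducible.

No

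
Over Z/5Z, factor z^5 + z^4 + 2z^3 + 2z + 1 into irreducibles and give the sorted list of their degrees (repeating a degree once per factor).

Write f(z) = z^5 + z^4 + 2z^3 + 2z + 1.
Roots in Z/5Z: f(0) = 1; f(1) = 2; f(2) = 4; f(3) = 0 → root; f(4) = 2.
Linear factors from roots: (z + 2).
Complete factorization: f(z) = (z + 2)·(z^2 + 3)·(z^2 + 4z + 1).
Factor degrees with multiplicity: 1 + 2 + 2 = 5.

1, 2, 2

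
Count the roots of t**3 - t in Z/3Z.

3

Write f(t) = t**3 - t.
Evaluate at each of the 3 elements of Z/3Z:
f(0) = 0 → root; f(1) = 0 → root; f(2) = 0 → root.
Roots: {0, 1, 2}.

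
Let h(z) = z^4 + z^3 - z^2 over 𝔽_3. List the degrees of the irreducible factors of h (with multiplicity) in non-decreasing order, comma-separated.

Roots in 𝔽_3: h(0) = 0 → root; h(1) = 1; h(2) = 2.
Linear factors from roots: (z).
Complete factorization: h(z) = (z)^2·(z^2 + z - 1).
Factor degrees with multiplicity: 1 + 1 + 2 = 4.

1, 1, 2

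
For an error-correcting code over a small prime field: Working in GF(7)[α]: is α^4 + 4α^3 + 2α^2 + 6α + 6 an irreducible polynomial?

No

Write f(α) = α^4 + 4α^3 + 2α^2 + 6α + 6.
Check for roots in GF(7): f(0) = 6; f(1) = 5; f(2) = 4; f(3) = 0 → root; f(4) = 0 → root; f(5) = 0 → root; f(6) = 6.
f(3) = 0, so (α − 3) divides f(α); f is reducible.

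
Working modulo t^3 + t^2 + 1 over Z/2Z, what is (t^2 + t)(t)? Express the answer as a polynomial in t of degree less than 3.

1

Multiply in Z/2Z[t]: (t^2 + t)·(t) = t^3 + t^2.
Reduce using t^3 ≡ t^2 + 1 (mod t^3 + t^2 + 1).
Reduced: 1.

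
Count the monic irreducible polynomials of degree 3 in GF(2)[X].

Gauss's count: N_{2}(3) = (1/3) Σ_{d|3} μ(3/d)·2^d.
Divisors of 3: 1, 3; μ(3/d) for each: -1, 1.
Σ = − 2^1 + 2^3 = 6.
N = 6/3 = 2.

2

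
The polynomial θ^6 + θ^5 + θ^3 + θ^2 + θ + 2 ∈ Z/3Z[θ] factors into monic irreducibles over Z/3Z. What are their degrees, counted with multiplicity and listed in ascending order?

Write f(θ) = θ^6 + θ^5 + θ^3 + θ^2 + θ + 2.
Roots in Z/3Z: f(0) = 2; f(1) = 1; f(2) = 1.
Complete factorization: f(θ) = (θ^6 + θ^5 + θ^3 + θ^2 + θ + 2).
Factor degrees with multiplicity: 6 = 6.

6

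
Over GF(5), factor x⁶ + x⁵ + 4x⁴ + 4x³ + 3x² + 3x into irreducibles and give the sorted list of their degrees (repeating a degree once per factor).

1, 1, 1, 1, 2

Write h(x) = x⁶ + x⁵ + 4x⁴ + 4x³ + 3x² + 3x.
Roots in GF(5): h(0) = 0 → root; h(1) = 1; h(2) = 0 → root; h(3) = 0 → root; h(4) = 0 → root.
Linear factors from roots: (x), (x + 3), (x + 2), (x + 1).
Complete factorization: h(x) = (x)·(x + 1)·(x + 2)·(x + 3)·(x² + 3).
Factor degrees with multiplicity: 1 + 1 + 1 + 1 + 2 = 6.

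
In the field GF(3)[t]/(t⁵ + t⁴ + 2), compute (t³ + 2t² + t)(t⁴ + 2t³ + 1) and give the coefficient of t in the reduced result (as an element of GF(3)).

1

Multiply in GF(3)[t]: (t³ + 2t² + t)·(t⁴ + 2t³ + 1) = t⁷ + t⁶ + 2t⁵ + 2t⁴ + t³ + 2t² + t.
Reduce using t⁵ ≡ 2t⁴ + 1 (mod t⁵ + t⁴ + 2).
Reduced: t³ + t + 2.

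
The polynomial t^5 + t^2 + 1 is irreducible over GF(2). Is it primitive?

Write f(t) = t^5 + t^2 + 1.
|GF(2^5)^×| = 2^5 − 1 = 31. Prime factorization: 31 = 31.
f is primitive ⇔ t has order 31 in GF(2)[t]/(f), i.e. t^(31/q) ≠ 1 for each prime q | 31.
t^(1) mod f = t.
None equal 1, so t has full order 31; f is primitive.

Yes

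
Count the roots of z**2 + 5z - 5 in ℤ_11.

Write h(z) = z**2 + 5z - 5.
Evaluate at each of the 11 elements of ℤ_11:
h(0) = 6; h(1) = 1; h(2) = 9; h(3) = 8; h(4) = 9; h(5) = 1; h(6) = 6; h(7) = 2; h(8) = 0 → root; h(9) = 0 → root; h(10) = 2.
Roots: {8, 9}.

2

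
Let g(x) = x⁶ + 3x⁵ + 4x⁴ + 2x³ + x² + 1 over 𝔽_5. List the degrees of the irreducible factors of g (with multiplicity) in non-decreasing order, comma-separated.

1, 2, 3

Roots in 𝔽_5: g(0) = 1; g(1) = 2; g(2) = 0 → root; g(3) = 1; g(4) = 2.
Linear factors from roots: (x + 3).
Complete factorization: g(x) = (x + 3)·(x² + x + 1)·(x³ + 4x² + 4x + 2).
Factor degrees with multiplicity: 1 + 2 + 3 = 6.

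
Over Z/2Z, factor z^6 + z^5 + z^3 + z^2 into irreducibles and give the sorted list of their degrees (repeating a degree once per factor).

Write f(z) = z^6 + z^5 + z^3 + z^2.
Roots in Z/2Z: f(0) = 0 → root; f(1) = 0 → root.
Linear factors from roots: (z), (z + 1).
Complete factorization: f(z) = (z)^2·(z + 1)^2·(z^2 + z + 1).
Factor degrees with multiplicity: 1 + 1 + 1 + 1 + 2 = 6.

1, 1, 1, 1, 2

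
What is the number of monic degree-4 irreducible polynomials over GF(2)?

3

The number of monic irreducibles of degree 4 over GF(2) is (1/4)·Σ_{d∣4} μ(4/d) 2^d.
Divisors of 4: 1, 2, 4; μ(4/d) for each: 0, -1, 1.
Σ = − 2^2 + 2^4 = 12.
N = 12/4 = 3.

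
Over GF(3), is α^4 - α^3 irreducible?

Write g(α) = α^4 - α^3.
Check for roots in GF(3): g(0) = 0 → root; g(1) = 0 → root; g(2) = 2.
g(0) = 0, so (α) divides g(α); g is reducible.

No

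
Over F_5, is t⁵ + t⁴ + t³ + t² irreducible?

No

Write h(t) = t⁵ + t⁴ + t³ + t².
Check for roots in F_5: h(0) = 0 → root; h(1) = 4; h(2) = 0 → root; h(3) = 0 → root; h(4) = 0 → root.
h(0) = 0, so (t) divides h(t); h is reducible.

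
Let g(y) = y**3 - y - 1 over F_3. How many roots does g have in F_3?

0

Evaluate at each of the 3 elements of F_3:
g(0) = 2; g(1) = 2; g(2) = 2.
No element is a root.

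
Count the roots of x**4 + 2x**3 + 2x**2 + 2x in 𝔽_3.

Write g(x) = x**4 + 2x**3 + 2x**2 + 2x.
Evaluate at each of the 3 elements of 𝔽_3:
g(0) = 0 → root; g(1) = 1; g(2) = 2.
Roots: {0}.

1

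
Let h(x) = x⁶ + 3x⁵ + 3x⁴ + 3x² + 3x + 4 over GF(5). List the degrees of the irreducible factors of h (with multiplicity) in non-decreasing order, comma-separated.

1, 1, 2, 2

Roots in GF(5): h(0) = 4; h(1) = 2; h(2) = 0 → root; h(3) = 1; h(4) = 0 → root.
Linear factors from roots: (x + 3), (x + 1).
Complete factorization: h(x) = (x + 1)·(x + 3)·(x² + 3)·(x² + 4x + 1).
Factor degrees with multiplicity: 1 + 1 + 2 + 2 = 6.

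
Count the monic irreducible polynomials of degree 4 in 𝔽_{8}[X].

Gauss's count: N_{8}(4) = (1/4) Σ_{d|4} μ(4/d)·8^d.
Divisors of 4: 1, 2, 4; μ(4/d) for each: 0, -1, 1.
Σ = − 8^2 + 8^4 = 4032.
N = 4032/4 = 1008.

1008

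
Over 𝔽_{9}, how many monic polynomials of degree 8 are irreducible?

Gauss's count: N_{9}(8) = (1/8) Σ_{d|8} μ(8/d)·9^d.
Divisors of 8: 1, 2, 4, 8; μ(8/d) for each: 0, 0, -1, 1.
Σ = − 9^4 + 9^8 = 43040160.
N = 43040160/8 = 5380020.

5380020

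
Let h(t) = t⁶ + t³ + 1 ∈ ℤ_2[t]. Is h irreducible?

Yes

Check for roots in ℤ_2: h(0) = 1; h(1) = 1.
No roots, so no linear factors.
Monic irreducibles of degree 2 over GF(2): t² + t + 1.
None of them divide h (all give nonzero remainder).
Monic irreducibles of degree 3 over GF(2): t³ + t + 1, t³ + t² + 1.
None of them divide h (all give nonzero remainder).
No irreducible factor of degree ≤ 3 exists, so h is irreducible over GF(2).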